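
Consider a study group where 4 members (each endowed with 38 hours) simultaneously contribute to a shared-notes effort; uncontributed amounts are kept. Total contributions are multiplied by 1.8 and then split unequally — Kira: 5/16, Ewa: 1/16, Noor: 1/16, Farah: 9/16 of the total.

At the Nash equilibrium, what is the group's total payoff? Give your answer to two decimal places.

182.40 hours

For player j, contributing a unit is worthwhile iff 1.8 × (j's share) ≥ 1, i.e. iff j's share is at least 0.5556.
Farah alone (share 9/16) is above the threshold, contributing 38; the remaining 3 contribute 0. Total contributed: 38.
The shared-notes effort pays out 1.8 × 38 = 68.40 in total (split across the unequal shares, but the aggregate is all that matters for the group sum).
The 3 free-riders keep 38 each, adding 114. Group total = 114 + 68.40 = 182.40.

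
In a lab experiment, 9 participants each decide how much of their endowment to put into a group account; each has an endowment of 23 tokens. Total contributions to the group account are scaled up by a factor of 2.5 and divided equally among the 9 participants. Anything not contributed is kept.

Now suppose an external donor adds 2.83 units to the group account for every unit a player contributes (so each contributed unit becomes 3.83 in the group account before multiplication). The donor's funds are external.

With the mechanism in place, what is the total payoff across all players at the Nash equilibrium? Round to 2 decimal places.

The effective private return per unit is now 2.5 × 3.83 / 9 = 1.0639 > 1, so every player's dominant strategy flips to full contribution.
So the Nash equilibrium is full contribution by all 9; the group earns 2.5 × 3.83 × 207 = 1982.03.

1982.03 tokens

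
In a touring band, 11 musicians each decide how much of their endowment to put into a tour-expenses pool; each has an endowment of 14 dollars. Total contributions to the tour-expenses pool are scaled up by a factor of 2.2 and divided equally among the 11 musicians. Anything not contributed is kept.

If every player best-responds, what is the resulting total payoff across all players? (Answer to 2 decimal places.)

Each contributed unit returns 2.2/11 = 0.2000 to its contributor — below 1 — so contributing 0 is dominant for every player. At the Nash equilibrium everyone keeps their 14, and the group total is 11 × 14 = 154.

154.00 dollars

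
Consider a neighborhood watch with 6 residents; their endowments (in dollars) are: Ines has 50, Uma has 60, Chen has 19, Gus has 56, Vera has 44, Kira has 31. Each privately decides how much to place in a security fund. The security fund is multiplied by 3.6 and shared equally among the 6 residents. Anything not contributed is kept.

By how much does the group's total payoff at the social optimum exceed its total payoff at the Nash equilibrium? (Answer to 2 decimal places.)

676.00 dollars

The private return per contributed unit is 3.6/6 = 0.6000 < 1 for every player regardless of endowment, so the Nash equilibrium is zero contribution and the group total is Σ E_j = 50 + 60 + 19 + 56 + 44 + 31 = 260.
Each contributed unit returns 3.600 to the group, so the social optimum is full contribution by everyone: group total = 3.600 × 260 = 936.00.
Efficiency loss = (3.600 − 1) × 260 = 676.00.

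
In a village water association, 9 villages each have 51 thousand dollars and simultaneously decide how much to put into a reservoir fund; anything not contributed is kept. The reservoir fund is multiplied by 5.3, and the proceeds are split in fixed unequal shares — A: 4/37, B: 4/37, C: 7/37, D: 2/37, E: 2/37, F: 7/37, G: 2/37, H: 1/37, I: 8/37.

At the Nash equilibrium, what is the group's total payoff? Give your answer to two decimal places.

1116.90 thousand dollars

Each unit j contributes comes back to j as 5.3 × (j's share), so j prefers to contribute only if that share exceeds 1/5.3 = 0.1887; otherwise keeping the unit dominates.
C, F and I clear that bar, contributing 51 each; the remaining 6 contribute 0. Total contributed: 153.
The reservoir fund pays out 5.3 × 153 = 810.90 in total (split across the unequal shares, but the aggregate is all that matters for the group sum).
The 6 free-riders keep 51 each, adding 306. Group total = 306 + 810.90 = 1116.90.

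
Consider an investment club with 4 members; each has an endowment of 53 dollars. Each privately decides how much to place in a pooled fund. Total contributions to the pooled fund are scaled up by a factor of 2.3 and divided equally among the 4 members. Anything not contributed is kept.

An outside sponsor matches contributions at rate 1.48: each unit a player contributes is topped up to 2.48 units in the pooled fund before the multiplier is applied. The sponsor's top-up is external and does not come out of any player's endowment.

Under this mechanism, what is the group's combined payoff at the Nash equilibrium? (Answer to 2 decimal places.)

1209.25 dollars

The effective private return per unit is now 2.3 × 2.48 / 4 = 1.4260 > 1, so every player's dominant strategy flips to full contribution.
At the Nash equilibrium everyone contributes 53. Group total payoff = 2.3 × 2.48 × 212 = 1209.25.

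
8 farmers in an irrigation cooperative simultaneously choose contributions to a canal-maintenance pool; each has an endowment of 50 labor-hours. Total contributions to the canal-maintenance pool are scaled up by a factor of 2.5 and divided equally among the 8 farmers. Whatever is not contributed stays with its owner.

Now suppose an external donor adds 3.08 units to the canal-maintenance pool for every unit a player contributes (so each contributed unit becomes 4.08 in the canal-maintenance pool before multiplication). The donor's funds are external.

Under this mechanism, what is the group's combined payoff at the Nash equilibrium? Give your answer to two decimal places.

4080.00 labor-hours

Under the mechanism each unit contributed yields 2.5 × 4.08 / 8 = 1.2750 back to its contributor per unit of net cost, which exceeds 1, making full contribution the dominant choice for everyone.
At the Nash equilibrium everyone contributes 50. Group total payoff = 2.5 × 4.08 × 400 = 4080.00.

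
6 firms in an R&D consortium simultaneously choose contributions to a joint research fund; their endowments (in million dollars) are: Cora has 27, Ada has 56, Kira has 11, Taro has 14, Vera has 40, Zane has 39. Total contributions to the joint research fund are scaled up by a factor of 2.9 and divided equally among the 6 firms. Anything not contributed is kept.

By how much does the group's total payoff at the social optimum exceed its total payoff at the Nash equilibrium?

The private return per contributed unit is 2.9/6 = 0.4833 < 1 for every player regardless of endowment, so the Nash equilibrium is zero contribution and the group total is Σ E_j = 27 + 56 + 11 + 14 + 40 + 39 = 187.
Each contributed unit returns 2.900 to the group, so the social optimum is full contribution by everyone: group total = 2.900 × 187 = 542.30.
Efficiency loss = (2.900 − 1) × 187 = 355.30.

355.30 million dollars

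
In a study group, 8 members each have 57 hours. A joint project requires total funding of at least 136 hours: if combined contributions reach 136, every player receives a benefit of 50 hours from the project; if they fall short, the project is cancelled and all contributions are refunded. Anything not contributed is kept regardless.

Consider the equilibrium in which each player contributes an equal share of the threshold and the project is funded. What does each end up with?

90 hours

Equal share of the threshold: 136/8 = 17.
At this profile no one gains by cutting their contribution: any cut drops the total below 136, the project is cancelled, contributions are refunded, and the deviator ends with 57, which is less than 57 − 17 + 50 = 90. Contributing more than 17 just wastes the excess. So contributing exactly 17 is a best response.
Each player's payoff: 57 − 17 + 50 = 90.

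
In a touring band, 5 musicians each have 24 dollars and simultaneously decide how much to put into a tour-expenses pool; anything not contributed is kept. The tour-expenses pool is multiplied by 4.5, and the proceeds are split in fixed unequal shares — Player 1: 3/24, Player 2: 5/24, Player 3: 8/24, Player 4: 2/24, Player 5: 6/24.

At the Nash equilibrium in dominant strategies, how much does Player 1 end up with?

For player j, contributing a unit is worthwhile iff 4.5 × (j's share) ≥ 1, i.e. iff j's share is at least 0.2222.
Player 3 and Player 5 clear that bar, contributing 24 each; the remaining 3 contribute 0. Total contributed: 48.
Player 1 keeps 24 and receives 4.5 × 48 × 3/24 = 27.00 from the tour-expenses pool, for a payoff of 51.00.

51.00 dollars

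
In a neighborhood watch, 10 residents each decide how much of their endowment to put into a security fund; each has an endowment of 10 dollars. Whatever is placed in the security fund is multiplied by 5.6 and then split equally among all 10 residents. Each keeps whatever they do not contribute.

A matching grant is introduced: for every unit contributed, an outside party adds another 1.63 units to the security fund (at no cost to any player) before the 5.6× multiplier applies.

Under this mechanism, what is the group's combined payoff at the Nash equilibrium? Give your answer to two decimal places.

1472.80 dollars

With the mechanism, a contributed unit returns 5.6 × 2.63 / 10 = 1.4728 per unit of net cost to the contributor — now above 1 — so contributing fully is weakly dominant for every player.
At the Nash equilibrium everyone contributes 10. Group total payoff = 5.6 × 2.63 × 100 = 1472.80.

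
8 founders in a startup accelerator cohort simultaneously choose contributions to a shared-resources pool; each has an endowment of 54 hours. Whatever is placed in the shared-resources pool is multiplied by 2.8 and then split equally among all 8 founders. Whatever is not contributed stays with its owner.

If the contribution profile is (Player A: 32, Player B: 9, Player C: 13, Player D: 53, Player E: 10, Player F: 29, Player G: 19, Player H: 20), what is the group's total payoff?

Total contributed: 32 + 9 + 13 + 53 + 10 + 29 + 19 + 20 = 185; total kept: 8 × 54 − 185 = 247.
The shared-resources pool pays out 2.8 × 185 = 518.00 in aggregate.
Group total = 247 + 518.00 = 765.00.

765.00 hours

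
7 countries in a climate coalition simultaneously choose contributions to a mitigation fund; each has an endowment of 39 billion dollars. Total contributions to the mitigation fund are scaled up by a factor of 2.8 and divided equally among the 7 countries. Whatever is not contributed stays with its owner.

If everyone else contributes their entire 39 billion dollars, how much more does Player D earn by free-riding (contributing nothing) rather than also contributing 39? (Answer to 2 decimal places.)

23.40 billion dollars

Switching from a contribution of 39 to 0 lets Player D keep an extra 39 billion dollars, but lowers the mitigation fund by 39, which costs Player D their own share of that drop: 2.8/7 × 39 = 15.60.
Net gain = 39 − 15.60 = 23.40. The private return per contributed unit (0.4000) is below 1, so free-riding is indeed the best response regardless of what the others do.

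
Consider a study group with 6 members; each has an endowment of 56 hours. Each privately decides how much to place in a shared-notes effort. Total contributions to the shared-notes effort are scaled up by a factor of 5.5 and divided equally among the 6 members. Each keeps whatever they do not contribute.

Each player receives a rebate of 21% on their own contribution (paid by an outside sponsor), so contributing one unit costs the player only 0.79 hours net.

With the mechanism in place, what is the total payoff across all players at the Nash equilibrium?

1918.56 hours

With the mechanism, a contributed unit returns (5.5/6) / 0.79 = 1.1603 per unit of net cost to the contributor — now above 1 — so contributing fully is weakly dominant for every player.
So the Nash equilibrium is full contribution by all 6; the group earns 6 × (56 × 0.21 + 5.5 × 56) = 1918.56.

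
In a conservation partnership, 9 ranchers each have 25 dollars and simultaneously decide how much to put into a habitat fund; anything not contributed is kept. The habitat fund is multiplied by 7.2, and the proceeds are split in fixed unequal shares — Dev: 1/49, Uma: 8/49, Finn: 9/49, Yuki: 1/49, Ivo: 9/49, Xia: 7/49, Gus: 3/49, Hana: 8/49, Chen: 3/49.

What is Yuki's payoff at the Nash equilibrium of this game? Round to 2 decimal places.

For player j, contributing a unit is worthwhile iff 7.2 × (j's share) ≥ 1, i.e. iff j's share is at least 0.1389.
The shares above 0.1389 belong to Uma, Finn, Ivo, Xia and Hana, contributing 25 each; the remaining 4 contribute 0. Total contributed: 125.
Yuki keeps 25 and receives 7.2 × 125 × 1/49 = 18.37 from the habitat fund, for a payoff of 43.37.

43.37 dollars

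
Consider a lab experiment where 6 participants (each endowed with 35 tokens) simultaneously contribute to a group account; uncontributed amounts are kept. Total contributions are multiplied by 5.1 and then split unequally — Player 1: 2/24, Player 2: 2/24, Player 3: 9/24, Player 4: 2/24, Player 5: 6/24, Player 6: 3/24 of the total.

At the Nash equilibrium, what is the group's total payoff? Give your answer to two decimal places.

497.00 tokens

A player with share s gets back 5.1·s per unit contributed, so full contribution is dominant for anyone with s > 1/5.1 = 0.1961 and zero contribution is dominant for anyone below.
Player 3 and Player 5 are above the threshold, contributing 35 each; the remaining 4 contribute 0. Total contributed: 70.
The group account pays out 5.1 × 70 = 357.00 in total (split across the unequal shares, but the aggregate is all that matters for the group sum).
The 4 free-riders keep 35 each, adding 140. Group total = 140 + 357.00 = 497.00.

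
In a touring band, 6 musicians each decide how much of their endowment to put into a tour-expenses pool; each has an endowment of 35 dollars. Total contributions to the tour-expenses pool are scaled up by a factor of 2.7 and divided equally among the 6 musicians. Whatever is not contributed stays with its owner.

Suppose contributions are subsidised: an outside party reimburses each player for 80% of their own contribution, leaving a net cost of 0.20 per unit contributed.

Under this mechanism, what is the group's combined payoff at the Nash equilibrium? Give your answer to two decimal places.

735.00 dollars

The effective private return per unit is now (2.7/6) / 0.20 = 2.2500 > 1, so every player's dominant strategy flips to full contribution.
So the Nash equilibrium is full contribution by all 6; the group earns 6 × (35 × 0.80 + 2.7 × 35) = 735.00.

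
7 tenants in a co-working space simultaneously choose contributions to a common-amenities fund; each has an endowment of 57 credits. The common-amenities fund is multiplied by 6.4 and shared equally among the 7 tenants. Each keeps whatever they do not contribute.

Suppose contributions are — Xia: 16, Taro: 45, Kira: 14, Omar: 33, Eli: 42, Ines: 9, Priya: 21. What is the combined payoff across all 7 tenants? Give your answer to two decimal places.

Total contributed: 16 + 45 + 14 + 33 + 42 + 9 + 21 = 180; total kept: 7 × 57 − 180 = 219.
The common-amenities fund pays out 6.4 × 180 = 1152.00 in aggregate.
Group total = 219 + 1152.00 = 1371.00.

1371.00 credits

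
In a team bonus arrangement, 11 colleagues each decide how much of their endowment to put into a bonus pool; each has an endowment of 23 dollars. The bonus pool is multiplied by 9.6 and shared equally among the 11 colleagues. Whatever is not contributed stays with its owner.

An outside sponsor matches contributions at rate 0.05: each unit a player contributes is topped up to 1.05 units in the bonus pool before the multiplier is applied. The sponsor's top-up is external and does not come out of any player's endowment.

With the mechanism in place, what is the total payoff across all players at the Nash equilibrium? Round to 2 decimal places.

253.00 dollars

With the mechanism, a contributed unit returns 9.6 × 1.05 / 11 = 0.9164 per unit of net cost — still below 1 — so contributing 0 remains dominant for every player.
Everyone keeps their endowment and the group total is 11 × 23 = 253.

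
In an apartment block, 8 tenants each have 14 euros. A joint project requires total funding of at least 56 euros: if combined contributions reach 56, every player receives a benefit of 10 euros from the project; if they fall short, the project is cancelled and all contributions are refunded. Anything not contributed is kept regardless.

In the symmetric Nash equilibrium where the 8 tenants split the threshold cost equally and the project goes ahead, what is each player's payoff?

17 euros

Equal share of the threshold: 56/8 = 7.
At this profile no one gains by cutting their contribution: any cut drops the total below 56, the project is cancelled, contributions are refunded, and the deviator ends with 14, which is less than 14 − 7 + 10 = 17. Contributing more than 7 just wastes the excess. So contributing exactly 7 is a best response.
Each player's payoff: 14 − 7 + 10 = 17.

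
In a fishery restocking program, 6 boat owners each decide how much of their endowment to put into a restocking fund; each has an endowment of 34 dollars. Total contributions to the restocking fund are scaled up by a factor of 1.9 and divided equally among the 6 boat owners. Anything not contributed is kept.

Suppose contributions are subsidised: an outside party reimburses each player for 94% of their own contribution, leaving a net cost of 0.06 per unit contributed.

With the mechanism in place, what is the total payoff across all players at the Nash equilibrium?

579.36 dollars

Under the mechanism each unit contributed yields (1.9/6) / 0.06 = 5.2778 back to its contributor per unit of net cost, which exceeds 1, making full contribution the dominant choice for everyone.
So the Nash equilibrium is full contribution by all 6; the group earns 6 × (34 × 0.94 + 1.9 × 34) = 579.36.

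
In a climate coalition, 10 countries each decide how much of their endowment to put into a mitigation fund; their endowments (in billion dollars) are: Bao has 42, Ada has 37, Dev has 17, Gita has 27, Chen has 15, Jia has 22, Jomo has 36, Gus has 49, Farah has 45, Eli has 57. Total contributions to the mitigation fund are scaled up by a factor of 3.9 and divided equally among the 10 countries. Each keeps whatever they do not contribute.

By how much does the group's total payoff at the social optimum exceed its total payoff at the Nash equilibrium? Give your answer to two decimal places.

The private return per contributed unit is 3.9/10 = 0.3900 < 1 for every player regardless of endowment, so the Nash equilibrium is zero contribution and the group total is Σ E_j = 42 + 37 + 17 + 27 + 15 + 22 + 36 + 49 + 45 + 57 = 347.
Each contributed unit returns 3.900 to the group, so the social optimum is full contribution by everyone: group total = 3.900 × 347 = 1353.30.
Efficiency loss = (3.900 − 1) × 347 = 1006.30.

1006.30 billion dollars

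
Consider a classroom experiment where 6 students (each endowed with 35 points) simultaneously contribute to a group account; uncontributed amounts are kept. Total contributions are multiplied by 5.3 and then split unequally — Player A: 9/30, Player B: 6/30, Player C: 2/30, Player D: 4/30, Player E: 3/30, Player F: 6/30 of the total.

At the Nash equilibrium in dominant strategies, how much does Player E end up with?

A player with share s gets back 5.3·s per unit contributed, so full contribution is dominant for anyone with s > 1/5.3 = 0.1887 and zero contribution is dominant for anyone below.
Player A, Player B and Player F are above the threshold, contributing 35 each; the remaining 3 contribute 0. Total contributed: 105.
Player E keeps 35 and receives 5.3 × 105 × 3/30 = 55.65 from the group account, for a payoff of 90.65.

90.65 points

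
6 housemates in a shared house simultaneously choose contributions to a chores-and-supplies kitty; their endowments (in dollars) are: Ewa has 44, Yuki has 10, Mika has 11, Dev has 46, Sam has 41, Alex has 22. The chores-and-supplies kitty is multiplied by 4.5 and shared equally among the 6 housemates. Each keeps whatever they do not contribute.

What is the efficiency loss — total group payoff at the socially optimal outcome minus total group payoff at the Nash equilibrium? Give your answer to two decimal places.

609.00 dollars

The private return per contributed unit is 4.5/6 = 0.7500 < 1 for every player regardless of endowment, so the Nash equilibrium is zero contribution and the group total is Σ E_j = 44 + 10 + 11 + 46 + 41 + 22 = 174.
Each contributed unit returns 4.500 to the group, so the social optimum is full contribution by everyone: group total = 4.500 × 174 = 783.00.
Efficiency loss = (4.500 − 1) × 174 = 609.00.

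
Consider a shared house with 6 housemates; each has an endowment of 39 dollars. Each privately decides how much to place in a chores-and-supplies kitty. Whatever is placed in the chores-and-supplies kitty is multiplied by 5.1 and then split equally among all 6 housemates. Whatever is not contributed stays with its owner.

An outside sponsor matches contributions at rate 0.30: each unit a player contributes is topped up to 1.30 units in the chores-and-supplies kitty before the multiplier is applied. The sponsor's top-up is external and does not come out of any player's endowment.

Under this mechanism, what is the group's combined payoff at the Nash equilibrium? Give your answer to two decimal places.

1551.42 dollars

The effective private return per unit is now 5.1 × 1.30 / 6 = 1.1050 > 1, so every player's dominant strategy flips to full contribution.
So the Nash equilibrium is full contribution by all 6; the group earns 5.1 × 1.30 × 234 = 1551.42.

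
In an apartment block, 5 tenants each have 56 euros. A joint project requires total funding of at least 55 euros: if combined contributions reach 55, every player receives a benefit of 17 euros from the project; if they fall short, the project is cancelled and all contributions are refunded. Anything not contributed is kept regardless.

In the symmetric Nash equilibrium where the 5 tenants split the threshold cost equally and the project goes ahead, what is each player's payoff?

62 euros

Equal share of the threshold: 55/5 = 11.
At this profile no one gains by cutting their contribution: any cut drops the total below 55, the project is cancelled, contributions are refunded, and the deviator ends with 56, which is less than 56 − 11 + 17 = 62. Contributing more than 11 just wastes the excess. So contributing exactly 11 is a best response.
Each player's payoff: 56 − 11 + 17 = 62.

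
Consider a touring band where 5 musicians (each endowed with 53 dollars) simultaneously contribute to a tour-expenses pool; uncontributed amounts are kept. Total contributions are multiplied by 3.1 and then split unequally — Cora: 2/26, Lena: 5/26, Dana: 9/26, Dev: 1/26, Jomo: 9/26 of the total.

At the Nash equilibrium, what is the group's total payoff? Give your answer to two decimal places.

Each unit j contributes comes back to j as 3.1 × (j's share), so j prefers to contribute only if that share exceeds 1/3.1 = 0.3226; otherwise keeping the unit dominates.
Dana and Jomo clear that bar, contributing 53 each; the remaining 3 contribute 0. Total contributed: 106.
The tour-expenses pool pays out 3.1 × 106 = 328.60 in total (split across the unequal shares, but the aggregate is all that matters for the group sum).
The 3 free-riders keep 53 each, adding 159. Group total = 159 + 328.60 = 487.60.

487.60 dollars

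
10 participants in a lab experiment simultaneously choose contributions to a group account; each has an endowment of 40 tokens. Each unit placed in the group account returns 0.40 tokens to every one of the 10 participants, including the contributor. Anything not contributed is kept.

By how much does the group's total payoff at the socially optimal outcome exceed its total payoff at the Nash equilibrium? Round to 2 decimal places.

The private return per contributed unit is 0.40 < 1, so contributing 0 is dominant for every player. At the Nash equilibrium everyone keeps their 40, and the group total is 10 × 40 = 400.
Each contributed unit returns 4.000 to the group as a whole (0.40 to each of 10 players), which exceeds 1, so the social optimum is full contribution: group total = 4.000 × 400 = 1600.00.
Efficiency loss = 1600.00 − 400 = 1200.00.

1200.00 tokens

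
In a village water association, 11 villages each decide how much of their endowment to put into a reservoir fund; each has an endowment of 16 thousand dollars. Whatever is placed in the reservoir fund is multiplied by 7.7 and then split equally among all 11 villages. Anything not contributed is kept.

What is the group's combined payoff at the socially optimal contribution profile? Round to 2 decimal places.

Each contributed unit returns 7.700 to the group as a whole (0.7000 to each of 11 players), which exceeds 1, so the social optimum is full contribution: group total = 7.700 × 176 = 1355.20.

1355.20 thousand dollars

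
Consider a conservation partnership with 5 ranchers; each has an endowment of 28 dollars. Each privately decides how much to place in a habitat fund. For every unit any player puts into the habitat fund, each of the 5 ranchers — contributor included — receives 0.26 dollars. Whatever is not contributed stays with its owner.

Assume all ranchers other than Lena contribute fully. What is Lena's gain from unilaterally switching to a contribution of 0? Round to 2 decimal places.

20.72 dollars

Switching from a contribution of 28 to 0 lets Lena keep an extra 28 dollars, but lowers the habitat fund by 28, which costs Lena their own share of that drop: 0.26 × 28 = 7.28.
Net gain = 28 − 7.28 = 20.72. The private return per contributed unit (0.26) is below 1, so free-riding is indeed the best response regardless of what the others do.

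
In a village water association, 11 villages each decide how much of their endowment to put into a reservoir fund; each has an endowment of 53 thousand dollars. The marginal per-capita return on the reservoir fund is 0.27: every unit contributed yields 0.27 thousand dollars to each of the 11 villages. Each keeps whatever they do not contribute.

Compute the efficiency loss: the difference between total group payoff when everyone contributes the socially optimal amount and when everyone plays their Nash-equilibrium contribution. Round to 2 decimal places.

The private return per contributed unit is 0.27 < 1, so contributing 0 is dominant for every player. At the Nash equilibrium everyone keeps their 53, and the group total is 11 × 53 = 583.
Each contributed unit returns 2.970 to the group as a whole (0.27 to each of 11 players), which exceeds 1, so the social optimum is full contribution: group total = 2.970 × 583 = 1731.51.
Efficiency loss = 1731.51 − 583 = 1148.51.

1148.51 thousand dollars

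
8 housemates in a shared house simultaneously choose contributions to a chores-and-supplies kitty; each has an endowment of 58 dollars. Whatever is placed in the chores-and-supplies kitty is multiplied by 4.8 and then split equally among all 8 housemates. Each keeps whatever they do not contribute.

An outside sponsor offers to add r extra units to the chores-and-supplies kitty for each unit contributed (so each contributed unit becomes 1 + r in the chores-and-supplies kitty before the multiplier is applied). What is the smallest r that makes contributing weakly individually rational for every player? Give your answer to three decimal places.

With matching at rate r, one contributed unit becomes (1 + r) in the chores-and-supplies kitty and returns 4.8 × (1 + r) / 8 to the contributor.
Setting this equal to 1: 1 + r = 8/4.8 = 1.6667.
So the minimum matching rate is r = 1.6667 − 1 = 0.667.

0.667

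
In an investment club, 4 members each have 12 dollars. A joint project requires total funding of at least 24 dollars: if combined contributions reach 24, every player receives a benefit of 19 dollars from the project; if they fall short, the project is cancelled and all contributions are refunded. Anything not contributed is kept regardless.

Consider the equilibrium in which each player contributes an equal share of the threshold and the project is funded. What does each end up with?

25 dollars

Equal share of the threshold: 24/4 = 6.
At this profile no one gains by cutting their contribution: any cut drops the total below 24, the project is cancelled, contributions are refunded, and the deviator ends with 12, which is less than 12 − 6 + 19 = 25. Contributing more than 6 just wastes the excess. So contributing exactly 6 is a best response.
Each player's payoff: 12 − 6 + 19 = 25.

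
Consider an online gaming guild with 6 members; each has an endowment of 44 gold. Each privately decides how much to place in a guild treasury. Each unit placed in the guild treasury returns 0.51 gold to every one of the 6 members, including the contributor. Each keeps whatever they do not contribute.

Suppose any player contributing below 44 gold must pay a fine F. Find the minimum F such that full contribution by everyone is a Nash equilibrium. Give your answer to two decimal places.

Given the others contribute fully, the best deviation is to contribute 0 (any partial contribution still incurs the fine and gives up units whose private return 0.51 is below 1).
Deviating from 44 to 0 saves 44 gold but forfeits the deviator's share of the drop in the guild treasury: 0.51 × 44 = 22.44.
So the deviation gain is 44 − 22.44 = 21.56, and the fine must be at least 21.56 gold to wipe it out.

21.56 gold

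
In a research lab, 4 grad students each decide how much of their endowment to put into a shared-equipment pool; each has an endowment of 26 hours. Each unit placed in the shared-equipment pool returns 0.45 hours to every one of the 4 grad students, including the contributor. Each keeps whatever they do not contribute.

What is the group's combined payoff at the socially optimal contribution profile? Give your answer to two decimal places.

Each contributed unit returns 1.800 to the group as a whole (0.45 to each of 4 players), which exceeds 1, so the social optimum is full contribution: group total = 1.800 × 104 = 187.20.

187.20 hours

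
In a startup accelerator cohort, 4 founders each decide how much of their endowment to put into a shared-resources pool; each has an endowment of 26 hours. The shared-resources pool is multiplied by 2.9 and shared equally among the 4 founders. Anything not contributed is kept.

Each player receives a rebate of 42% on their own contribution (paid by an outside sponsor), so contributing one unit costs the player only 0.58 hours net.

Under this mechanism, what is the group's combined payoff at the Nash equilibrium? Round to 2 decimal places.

Under the mechanism each unit contributed yields (2.9/4) / 0.58 = 1.2500 back to its contributor per unit of net cost, which exceeds 1, making full contribution the dominant choice for everyone.
So the Nash equilibrium is full contribution by all 4; the group earns 4 × (26 × 0.42 + 2.9 × 26) = 345.28.

345.28 hours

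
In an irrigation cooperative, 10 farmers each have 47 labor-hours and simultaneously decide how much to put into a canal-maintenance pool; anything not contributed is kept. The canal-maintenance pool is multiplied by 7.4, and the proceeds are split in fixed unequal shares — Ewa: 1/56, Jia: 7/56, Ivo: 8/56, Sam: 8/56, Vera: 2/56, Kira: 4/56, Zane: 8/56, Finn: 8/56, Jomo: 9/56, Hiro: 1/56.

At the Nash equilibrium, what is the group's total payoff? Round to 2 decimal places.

1974.00 labor-hours

Each unit j contributes comes back to j as 7.4 × (j's share), so j prefers to contribute only if that share exceeds 1/7.4 = 0.1351; otherwise keeping the unit dominates.
Ivo, Sam, Zane, Finn and Jomo clear that bar, contributing 47 each; the remaining 5 contribute 0. Total contributed: 235.
The canal-maintenance pool pays out 7.4 × 235 = 1739.00 in total (split across the unequal shares, but the aggregate is all that matters for the group sum).
The 5 free-riders keep 47 each, adding 235. Group total = 235 + 1739.00 = 1974.00.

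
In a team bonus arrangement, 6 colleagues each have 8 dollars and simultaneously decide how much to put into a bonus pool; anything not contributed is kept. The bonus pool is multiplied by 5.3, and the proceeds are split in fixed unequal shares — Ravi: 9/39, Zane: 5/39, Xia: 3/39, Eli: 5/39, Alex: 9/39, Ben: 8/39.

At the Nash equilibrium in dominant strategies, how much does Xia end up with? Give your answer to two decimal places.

Each unit j contributes comes back to j as 5.3 × (j's share), so j prefers to contribute only if that share exceeds 1/5.3 = 0.1887; otherwise keeping the unit dominates.
Ravi, Alex and Ben are above the threshold, contributing 8 each; the remaining 3 contribute 0. Total contributed: 24.
Xia keeps 8 and receives 5.3 × 24 × 3/39 = 9.78 from the bonus pool, for a payoff of 17.78.

17.78 dollars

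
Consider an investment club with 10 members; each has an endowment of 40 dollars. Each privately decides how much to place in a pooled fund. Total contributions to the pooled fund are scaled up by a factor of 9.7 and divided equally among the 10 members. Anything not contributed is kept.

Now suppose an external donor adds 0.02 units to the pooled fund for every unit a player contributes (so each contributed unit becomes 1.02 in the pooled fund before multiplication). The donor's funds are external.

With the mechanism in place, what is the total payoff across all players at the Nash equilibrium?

With the mechanism, a contributed unit returns 9.7 × 1.02 / 10 = 0.9894 per unit of net cost — still below 1 — so contributing 0 remains dominant for every player.
Everyone keeps their endowment and the group total is 10 × 40 = 400.

400.00 dollars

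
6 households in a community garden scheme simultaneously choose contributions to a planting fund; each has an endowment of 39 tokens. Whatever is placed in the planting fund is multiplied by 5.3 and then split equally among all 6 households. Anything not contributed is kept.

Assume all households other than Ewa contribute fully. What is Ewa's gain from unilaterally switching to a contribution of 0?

4.55 tokens

Switching from a contribution of 39 to 0 lets Ewa keep an extra 39 tokens, but lowers the planting fund by 39, which costs Ewa their own share of that drop: 5.3/6 × 39 = 34.45.
Net gain = 39 − 34.45 = 4.55. The private return per contributed unit (0.8833) is below 1, so free-riding is indeed the best response regardless of what the others do.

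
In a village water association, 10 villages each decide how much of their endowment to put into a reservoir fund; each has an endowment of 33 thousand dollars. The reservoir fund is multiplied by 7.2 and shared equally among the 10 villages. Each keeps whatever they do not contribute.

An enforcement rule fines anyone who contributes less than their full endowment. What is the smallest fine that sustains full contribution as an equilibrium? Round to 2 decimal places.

Given the others contribute fully, the best deviation is to contribute 0 (any partial contribution still incurs the fine and gives up units whose private return 0.7200 is below 1).
Deviating from 33 to 0 saves 33 thousand dollars but forfeits the deviator's share of the drop in the reservoir fund: 7.2/10 × 33 = 23.76.
So the deviation gain is 33 − 23.76 = 9.24, and the fine must be at least 9.24 thousand dollars to wipe it out.

9.24 thousand dollars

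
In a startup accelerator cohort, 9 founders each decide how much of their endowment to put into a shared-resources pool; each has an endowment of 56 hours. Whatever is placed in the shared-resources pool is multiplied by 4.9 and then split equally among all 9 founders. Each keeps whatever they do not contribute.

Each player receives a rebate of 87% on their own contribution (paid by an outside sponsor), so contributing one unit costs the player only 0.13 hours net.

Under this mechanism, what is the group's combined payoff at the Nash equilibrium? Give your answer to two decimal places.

Under the mechanism each unit contributed yields (4.9/9) / 0.13 = 4.1880 back to its contributor per unit of net cost, which exceeds 1, making full contribution the dominant choice for everyone.
So the Nash equilibrium is full contribution by all 9; the group earns 9 × (56 × 0.87 + 4.9 × 56) = 2908.08.

2908.08 hours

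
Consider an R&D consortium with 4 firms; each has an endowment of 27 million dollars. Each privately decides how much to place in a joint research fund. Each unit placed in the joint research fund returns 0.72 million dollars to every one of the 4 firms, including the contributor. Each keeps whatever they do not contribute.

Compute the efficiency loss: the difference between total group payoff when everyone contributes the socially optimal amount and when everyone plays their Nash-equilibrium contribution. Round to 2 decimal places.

The private return per contributed unit is 0.72 < 1, so contributing 0 is dominant for every player. At the Nash equilibrium everyone keeps their 27, and the group total is 4 × 27 = 108.
Each contributed unit returns 2.880 to the group as a whole (0.72 to each of 4 players), which exceeds 1, so the social optimum is full contribution: group total = 2.880 × 108 = 311.04.
Efficiency loss = 311.04 − 108 = 203.04.

203.04 million dollars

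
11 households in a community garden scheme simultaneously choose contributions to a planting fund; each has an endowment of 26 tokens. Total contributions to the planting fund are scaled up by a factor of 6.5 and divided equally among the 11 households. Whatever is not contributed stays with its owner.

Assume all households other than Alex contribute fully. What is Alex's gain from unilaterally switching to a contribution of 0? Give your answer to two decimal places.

10.64 tokens

Switching from a contribution of 26 to 0 lets Alex keep an extra 26 tokens, but lowers the planting fund by 26, which costs Alex their own share of that drop: 6.5/11 × 26 = 15.36.
Net gain = 26 − 15.36 = 10.64. The private return per contributed unit (0.5909) is below 1, so free-riding is indeed the best response regardless of what the others do.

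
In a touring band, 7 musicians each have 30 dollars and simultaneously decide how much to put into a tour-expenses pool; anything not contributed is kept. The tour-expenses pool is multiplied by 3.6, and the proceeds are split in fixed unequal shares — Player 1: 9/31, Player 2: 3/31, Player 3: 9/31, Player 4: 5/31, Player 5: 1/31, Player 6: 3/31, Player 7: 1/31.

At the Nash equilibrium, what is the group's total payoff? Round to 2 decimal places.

Each unit j contributes comes back to j as 3.6 × (j's share), so j prefers to contribute only if that share exceeds 1/3.6 = 0.2778; otherwise keeping the unit dominates.
Player 1 and Player 3 clear that bar, contributing 30 each; the remaining 5 contribute 0. Total contributed: 60.
The tour-expenses pool pays out 3.6 × 60 = 216.00 in total (split across the unequal shares, but the aggregate is all that matters for the group sum).
The 5 free-riders keep 30 each, adding 150. Group total = 150 + 216.00 = 366.00.

366.00 dollars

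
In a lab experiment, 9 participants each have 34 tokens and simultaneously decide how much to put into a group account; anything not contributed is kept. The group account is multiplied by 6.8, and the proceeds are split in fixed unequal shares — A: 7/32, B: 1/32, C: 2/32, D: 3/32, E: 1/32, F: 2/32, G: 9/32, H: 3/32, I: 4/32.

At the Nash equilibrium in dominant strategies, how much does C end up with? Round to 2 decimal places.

A player with share s gets back 6.8·s per unit contributed, so full contribution is dominant for anyone with s > 1/6.8 = 0.1471 and zero contribution is dominant for anyone below.
A and G are above the threshold, contributing 34 each; the remaining 7 contribute 0. Total contributed: 68.
C keeps 34 and receives 6.8 × 68 × 2/32 = 28.90 from the group account, for a payoff of 62.90.

62.90 tokens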